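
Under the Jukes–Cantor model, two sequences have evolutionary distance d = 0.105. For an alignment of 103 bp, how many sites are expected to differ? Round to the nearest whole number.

10

Invert JC69: p = (3/4)(1 − e^(−4d/3)) = 0.75 × (1 − e^(-0.14)) = 0.75 × (1 − 0.869358) = 0.097982.
Expected differing sites = pL ≈ 0.097982 × 103 = 10.092146 ≈ 10.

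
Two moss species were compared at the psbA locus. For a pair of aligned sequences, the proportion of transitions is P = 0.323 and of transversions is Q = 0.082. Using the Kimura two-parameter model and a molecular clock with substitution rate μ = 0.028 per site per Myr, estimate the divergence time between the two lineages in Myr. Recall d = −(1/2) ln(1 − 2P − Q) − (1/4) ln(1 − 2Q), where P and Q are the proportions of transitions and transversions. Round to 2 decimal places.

12.42

Under the Kimura two-parameter model, d = −½ ln(1 − 2P − Q) − ¼ ln(1 − 2Q).
1 − 2P − Q = 0.272, giving −½ ln(0.272) = 0.650977.
1 − 2Q = 0.836, giving −¼ ln(0.836) = 0.044782.
d = 0.650977 + 0.044782 = 0.695759.
Under a molecular clock d = 2μt, so t = d/(2μ) = 0.695759 / (2 × 0.028) = 12.42 Myr.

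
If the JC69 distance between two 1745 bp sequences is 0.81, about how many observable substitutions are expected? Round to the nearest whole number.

Invert JC69: p = (3/4)(1 − e^(−4d/3)) = 0.75 × (1 − e^(-1.08)) = 0.75 × (1 − 0.339596) = 0.495303.
Expected differing sites = pL ≈ 0.495303 × 1745 = 864.303735 ≈ 864.

864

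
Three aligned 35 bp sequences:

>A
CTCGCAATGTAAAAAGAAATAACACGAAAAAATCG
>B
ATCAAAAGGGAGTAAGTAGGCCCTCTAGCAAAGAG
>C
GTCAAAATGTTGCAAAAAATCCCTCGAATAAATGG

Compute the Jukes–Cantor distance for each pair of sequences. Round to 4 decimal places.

d(A,B) = 0.8681, d(A,C) = 0.4582, d(B,C) = 0.5716

A–B: 18/35 sites differ → p ≈ 0.514286, d = −0.75 ln(1 − 0.685715) = 0.868091 ≈ 0.8681.
A–C: 12/35 sites differ → p ≈ 0.342857, d = −0.75 ln(1 − 0.457143) = 0.458182 ≈ 0.4582.
B–C: 14/35 sites differ → p = 0.4, d = −0.75 ln(1 − 0.533333) = 0.571605 ≈ 0.5716.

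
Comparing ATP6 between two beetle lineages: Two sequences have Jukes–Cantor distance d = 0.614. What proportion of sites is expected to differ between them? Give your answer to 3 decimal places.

p = (3/4)(1 − e^(−4d/3)) = 0.75 × (1 − e^(-0.818667)) = 0.75 × (1 − 0.441019) = 0.419236.

0.419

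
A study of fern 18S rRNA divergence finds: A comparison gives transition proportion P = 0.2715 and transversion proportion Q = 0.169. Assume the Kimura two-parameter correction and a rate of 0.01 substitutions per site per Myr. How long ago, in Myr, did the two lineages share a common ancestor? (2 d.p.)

Under the Kimura two-parameter model, d = −½ ln(1 − 2P − Q) − ¼ ln(1 − 2Q).
1 − 2P − Q = 0.288, giving −½ ln(0.288) = 0.622397.
1 − 2Q = 0.662, giving −¼ ln(0.662) = 0.103122.
d = 0.622397 + 0.103122 = 0.725519.
Under a molecular clock d = 2μt, so t = d/(2μ) = 0.725519 / (2 × 0.01) = 36.28 Myr.

36.28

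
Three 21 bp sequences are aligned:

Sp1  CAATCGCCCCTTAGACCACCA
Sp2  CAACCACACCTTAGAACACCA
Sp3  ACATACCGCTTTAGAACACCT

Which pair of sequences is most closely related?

Sp1–Sp2: 4/21 differ, p = 0.190, d = 0.220.
Sp1–Sp3: 8/21 differ, p = 0.381, d = 0.532.
Sp2–Sp3: 8/21 differ, p = 0.381, d = 0.532.
The smallest distance is between Sp1 and Sp2.

Sp1 and Sp2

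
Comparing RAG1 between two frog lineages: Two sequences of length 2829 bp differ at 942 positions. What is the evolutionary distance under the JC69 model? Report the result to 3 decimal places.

0.440

p = 942/2829 ≈ 0.33298.
d = −(3/4) ln(1 − 4p/3) = −0.75 ln(1 − 0.443973) = −0.75 ln(0.556027)
  = −0.75 × (-0.586938) = 0.440204 substitutions/site.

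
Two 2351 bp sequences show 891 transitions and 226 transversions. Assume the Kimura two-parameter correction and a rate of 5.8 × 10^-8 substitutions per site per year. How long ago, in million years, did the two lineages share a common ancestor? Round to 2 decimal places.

8.76

P = 891/2351 ≈ 0.378988 and Q = 226/2351 ≈ 0.096129.
Under the Kimura two-parameter model, d = −½ ln(1 − 2P − Q) − ¼ ln(1 − 2Q).
1 − 2P − Q = 0.145895, giving −½ ln(0.145895) = 0.962434.
1 − 2Q = 0.807742, giving −¼ ln(0.807742) = 0.053378.
d = 0.962434 + 0.053378 = 1.015812.
Under a molecular clock d = 2μt, so t = d/(2μ) = 1.015812 / (2 × 5.8 × 10^-8) = 8.76 million years.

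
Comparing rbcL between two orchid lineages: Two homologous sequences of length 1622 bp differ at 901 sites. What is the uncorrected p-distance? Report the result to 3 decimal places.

0.555

p = 901/1622 = 0.555487… ≈ 0.555 (to 3 d.p.).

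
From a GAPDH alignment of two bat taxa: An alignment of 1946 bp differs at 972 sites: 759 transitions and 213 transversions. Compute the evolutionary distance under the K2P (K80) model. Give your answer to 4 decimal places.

P = 759/1946 ≈ 0.390031 and Q = 213/1946 ≈ 0.109455.
Under the Kimura two-parameter model, d = −½ ln(1 − 2P − Q) − ¼ ln(1 − 2Q).
1 − 2P − Q = 0.110483, giving −½ ln(0.110483) = 1.101447.
1 − 2Q = 0.78109, giving −¼ ln(0.78109) = 0.061766.
d = 1.101447 + 0.061766 = 1.163213.

1.1632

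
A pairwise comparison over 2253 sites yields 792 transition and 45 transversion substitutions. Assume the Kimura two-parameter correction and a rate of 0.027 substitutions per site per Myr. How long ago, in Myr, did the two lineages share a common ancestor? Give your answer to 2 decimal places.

P = 792/2253 ≈ 0.351531 and Q = 45/2253 ≈ 0.019973.
Under the Kimura two-parameter model, d = −½ ln(1 − 2P − Q) − ¼ ln(1 − 2Q).
1 − 2P − Q = 0.276965, giving −½ ln(0.276965) = 0.641932.
1 − 2Q = 0.960054, giving −¼ ln(0.960054) = 0.010191.
d = 0.641932 + 0.010191 = 0.652123.
Under a molecular clock d = 2μt, so t = d/(2μ) = 0.652123 / (2 × 0.027) = 12.08 Myr.

12.08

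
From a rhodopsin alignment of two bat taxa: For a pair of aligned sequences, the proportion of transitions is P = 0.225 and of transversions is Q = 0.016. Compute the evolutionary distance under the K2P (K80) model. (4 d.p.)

0.3218

Under the Kimura two-parameter model, d = −½ ln(1 − 2P − Q) − ¼ ln(1 − 2Q).
1 − 2P − Q = 0.534, giving −½ ln(0.534) = 0.313680.
1 − 2Q = 0.968, giving −¼ ln(0.968) = 0.008131.
d = 0.313680 + 0.008131 = 0.321811.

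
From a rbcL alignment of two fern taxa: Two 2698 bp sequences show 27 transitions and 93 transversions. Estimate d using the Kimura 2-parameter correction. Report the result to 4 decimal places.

0.0459

P = 27/2698 ≈ 0.010007 and Q = 93/2698 ≈ 0.03447.
Under the Kimura two-parameter model, d = −½ ln(1 − 2P − Q) − ¼ ln(1 − 2Q).
1 − 2P − Q = 0.945516, giving −½ ln(0.945516) = 0.028012.
1 − 2Q = 0.93106, giving −¼ ln(0.93106) = 0.017858.
d = 0.028012 + 0.017858 = 0.045870.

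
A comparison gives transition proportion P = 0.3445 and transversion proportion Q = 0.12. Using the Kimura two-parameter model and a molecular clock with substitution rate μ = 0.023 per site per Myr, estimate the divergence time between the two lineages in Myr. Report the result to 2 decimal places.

Under the Kimura two-parameter model, d = −½ ln(1 − 2P − Q) − ¼ ln(1 − 2Q).
1 − 2P − Q = 0.191, giving −½ ln(0.191) = 0.827741.
1 − 2Q = 0.76, giving −¼ ln(0.76) = 0.068609.
d = 0.827741 + 0.068609 = 0.896350.
Under a molecular clock d = 2μt, so t = d/(2μ) = 0.896350 / (2 × 0.023) = 19.49 Myr.

19.49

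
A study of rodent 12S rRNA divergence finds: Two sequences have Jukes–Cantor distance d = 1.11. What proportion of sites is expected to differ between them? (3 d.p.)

0.579

p = (3/4)(1 − e^(−4d/3)) = 0.75 × (1 − e^(-1.48)) = 0.75 × (1 − 0.227638) = 0.579272.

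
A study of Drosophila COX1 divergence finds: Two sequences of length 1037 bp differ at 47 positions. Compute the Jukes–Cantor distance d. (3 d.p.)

p = 47/1037 ≈ 0.045323.
d = −(3/4) ln(1 − 4p/3) = −0.75 ln(1 − 0.060431) = −0.75 ln(0.939569)
  = −0.75 × (-0.062334) = 0.046751 substitutions/site.

0.047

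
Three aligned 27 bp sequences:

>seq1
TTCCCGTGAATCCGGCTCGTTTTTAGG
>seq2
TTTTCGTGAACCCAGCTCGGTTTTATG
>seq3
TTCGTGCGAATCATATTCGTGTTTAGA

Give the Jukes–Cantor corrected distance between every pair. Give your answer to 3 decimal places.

seq1–seq2: 6/27 sites differ → p ≈ 0.222222, d = −0.75 ln(1 − 0.296296) = 0.263548 ≈ 0.264.
seq1–seq3: 9/27 sites differ → p ≈ 0.333333, d = −0.75 ln(1 − 0.444444) = 0.440839 ≈ 0.441.
seq2–seq3: 13/27 sites differ → p ≈ 0.481481, d = −0.75 ln(1 − 0.641975) = 0.770364 ≈ 0.770.

d(seq1,seq2) = 0.264, d(seq1,seq3) = 0.441, d(seq2,seq3) = 0.770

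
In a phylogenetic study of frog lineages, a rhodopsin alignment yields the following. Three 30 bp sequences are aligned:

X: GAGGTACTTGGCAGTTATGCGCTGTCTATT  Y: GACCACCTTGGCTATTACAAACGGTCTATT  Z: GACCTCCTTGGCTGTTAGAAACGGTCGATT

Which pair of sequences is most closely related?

X–Y: 11/30 differ, p = 0.367, d = 0.503.
X–Z: 10/30 differ, p = 0.333, d = 0.441.
Y–Z: 4/30 differ, p = 0.133, d = 0.147.
The smallest distance is between Y and Z.

Y and Z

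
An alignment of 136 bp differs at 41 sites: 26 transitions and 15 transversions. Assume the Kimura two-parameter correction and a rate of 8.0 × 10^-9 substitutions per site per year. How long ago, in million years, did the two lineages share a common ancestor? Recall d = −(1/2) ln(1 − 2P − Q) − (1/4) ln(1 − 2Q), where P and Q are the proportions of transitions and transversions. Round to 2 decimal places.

25.10

P = 26/136 ≈ 0.191176 and Q = 15/136 ≈ 0.110294.
Under the Kimura two-parameter model, d = −½ ln(1 − 2P − Q) − ¼ ln(1 − 2Q).
1 − 2P − Q = 0.507354, giving −½ ln(0.507354) = 0.339273.
1 − 2Q = 0.779412, giving −¼ ln(0.779412) = 0.062304.
d = 0.339273 + 0.062304 = 0.401577.
Under a molecular clock d = 2μt, so t = d/(2μ) = 0.401577 / (2 × 8.0 × 10^-9) = 25.10 million years.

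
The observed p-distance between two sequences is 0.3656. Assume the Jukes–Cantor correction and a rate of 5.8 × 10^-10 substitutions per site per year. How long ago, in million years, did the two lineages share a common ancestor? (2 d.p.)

432.15

d = −(3/4) ln(1 − 4p/3) = −0.75 ln(1 − 0.487467) = −0.75 ln(0.512533)
  = −0.75 × (-0.668390) = 0.501293 substitutions/site.
Under a molecular clock d = 2μt, so t = d/(2μ) = 0.501293 / (2 × 5.8 × 10^-10) = 432.15 million years.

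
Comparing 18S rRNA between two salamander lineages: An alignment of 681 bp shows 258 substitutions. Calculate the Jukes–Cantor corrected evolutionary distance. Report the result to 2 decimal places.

0.53

p = 258/681 ≈ 0.378855.
d = −(3/4) ln(1 − 4p/3) = −0.75 ln(1 − 0.50514) = −0.75 ln(0.49486)
  = −0.75 × (-0.703480) = 0.527610 substitutions/site.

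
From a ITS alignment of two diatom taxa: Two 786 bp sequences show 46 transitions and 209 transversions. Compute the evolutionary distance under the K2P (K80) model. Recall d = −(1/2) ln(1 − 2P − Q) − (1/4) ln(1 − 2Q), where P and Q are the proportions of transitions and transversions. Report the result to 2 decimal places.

P = 46/786 ≈ 0.058524 and Q = 209/786 ≈ 0.265903.
Under the Kimura two-parameter model, d = −½ ln(1 − 2P − Q) − ¼ ln(1 − 2Q).
1 − 2P − Q = 0.617049, giving −½ ln(0.617049) = 0.241403.
1 − 2Q = 0.468194, giving −¼ ln(0.468194) = 0.189718.
d = 0.241403 + 0.189718 = 0.431121.

0.43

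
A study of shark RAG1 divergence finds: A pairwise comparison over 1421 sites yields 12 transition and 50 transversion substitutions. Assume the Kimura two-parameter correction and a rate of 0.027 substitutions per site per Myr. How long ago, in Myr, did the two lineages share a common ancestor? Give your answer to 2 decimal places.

P = 12/1421 ≈ 0.008445 and Q = 50/1421 ≈ 0.035186.
Under the Kimura two-parameter model, d = −½ ln(1 − 2P − Q) − ¼ ln(1 − 2Q).
1 − 2P − Q = 0.947924, giving −½ ln(0.947924) = 0.026740.
1 − 2Q = 0.929628, giving −¼ ln(0.929628) = 0.018243.
d = 0.026740 + 0.018243 = 0.044983.
Under a molecular clock d = 2μt, so t = d/(2μ) = 0.044983 / (2 × 0.027) = 0.83 Myr.

0.83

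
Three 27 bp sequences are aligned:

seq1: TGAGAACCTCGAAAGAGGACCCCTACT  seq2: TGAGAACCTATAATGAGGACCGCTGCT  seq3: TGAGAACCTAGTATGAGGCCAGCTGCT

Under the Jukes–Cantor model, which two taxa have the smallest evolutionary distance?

seq2 and seq3

seq1–seq2: 5/27 differ, p = 0.185, d = 0.213.
seq1–seq3: 7/27 differ, p = 0.259, d = 0.318.
seq2–seq3: 4/27 differ, p = 0.148, d = 0.165.
The smallest distance is between seq2 and seq3.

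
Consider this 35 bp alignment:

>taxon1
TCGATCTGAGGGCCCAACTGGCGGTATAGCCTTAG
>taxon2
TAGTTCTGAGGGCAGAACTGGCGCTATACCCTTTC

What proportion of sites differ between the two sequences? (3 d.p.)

0.229

The sequences differ at 8 of 35 positions (sites 2, 4, 14, 15, 24, 29, 34, 35).
p = 8/35 = 0.228571… ≈ 0.229 (to 3 d.p.).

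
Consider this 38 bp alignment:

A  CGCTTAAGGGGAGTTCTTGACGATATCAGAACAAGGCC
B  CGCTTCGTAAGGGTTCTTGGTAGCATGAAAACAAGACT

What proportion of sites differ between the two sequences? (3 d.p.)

The sequences differ at 15 of 38 positions.
p = 15/38 = 0.394736… ≈ 0.395 (to 3 d.p.).

0.395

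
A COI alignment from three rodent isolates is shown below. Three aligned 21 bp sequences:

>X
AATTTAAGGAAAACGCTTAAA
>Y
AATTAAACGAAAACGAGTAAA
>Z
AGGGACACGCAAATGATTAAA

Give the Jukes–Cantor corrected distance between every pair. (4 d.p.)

d(X,Y) = 0.2197, d(X,Z) = 0.6355, d(Y,Z) = 0.4408

X–Y: 4/21 sites differ → p ≈ 0.190476, d = −0.75 ln(1 − 0.253968) = 0.219740 ≈ 0.2197.
X–Z: 9/21 sites differ → p ≈ 0.428571, d = −0.75 ln(1 − 0.571428) = 0.635472 ≈ 0.6355.
Y–Z: 7/21 sites differ → p ≈ 0.333333, d = −0.75 ln(1 − 0.444444) = 0.440839 ≈ 0.4408.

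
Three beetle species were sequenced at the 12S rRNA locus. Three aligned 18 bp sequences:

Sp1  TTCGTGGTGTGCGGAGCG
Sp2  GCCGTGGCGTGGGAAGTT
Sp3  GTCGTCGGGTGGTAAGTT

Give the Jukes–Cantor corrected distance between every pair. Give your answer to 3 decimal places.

d(Sp1,Sp2) = 0.548, d(Sp1,Sp3) = 0.673, d(Sp2,Sp3) = 0.264

Sp1–Sp2: 7/18 sites differ → p ≈ 0.388889, d = −0.75 ln(1 − 0.518519) = 0.548166 ≈ 0.548.
Sp1–Sp3: 8/18 sites differ → p ≈ 0.444444, d = −0.75 ln(1 − 0.592592) = 0.673455 ≈ 0.673.
Sp2–Sp3: 4/18 sites differ → p ≈ 0.222222, d = −0.75 ln(1 − 0.296296) = 0.263548 ≈ 0.264.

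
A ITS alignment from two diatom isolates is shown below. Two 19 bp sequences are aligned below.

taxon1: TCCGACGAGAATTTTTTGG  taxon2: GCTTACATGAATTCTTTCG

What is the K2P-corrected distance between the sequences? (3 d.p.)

Of 19 sites, 3 differences are transitions and 4 are transversions, so P = 3/19 ≈ 0.157895 and Q = 4/19 ≈ 0.210526.
Under the Kimura two-parameter model, d = −½ ln(1 − 2P − Q) − ¼ ln(1 − 2Q).
1 − 2P − Q = 0.473684, giving −½ ln(0.473684) = 0.373607.
1 − 2Q = 0.578948, giving −¼ ln(0.578948) = 0.136636.
d = 0.373607 + 0.136636 = 0.510243.

0.510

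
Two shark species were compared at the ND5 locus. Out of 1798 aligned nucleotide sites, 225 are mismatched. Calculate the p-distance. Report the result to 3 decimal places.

p = 225/1798 = 0.125139… ≈ 0.125 (to 3 d.p.).

0.125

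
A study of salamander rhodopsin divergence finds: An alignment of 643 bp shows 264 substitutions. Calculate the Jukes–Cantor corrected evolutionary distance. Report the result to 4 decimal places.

0.5946

p = 264/643 ≈ 0.410575.
d = −(3/4) ln(1 − 4p/3) = −0.75 ln(1 − 0.547433) = −0.75 ln(0.452567)
  = −0.75 × (-0.792819) = 0.594614 substitutions/site.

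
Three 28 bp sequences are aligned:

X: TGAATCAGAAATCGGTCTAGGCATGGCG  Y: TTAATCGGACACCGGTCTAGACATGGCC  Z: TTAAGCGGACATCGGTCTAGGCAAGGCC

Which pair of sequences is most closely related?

Y and Z

X–Y: 6/28 differ, p = 0.214, d = 0.252.
X–Z: 6/28 differ, p = 0.214, d = 0.252.
Y–Z: 4/28 differ, p = 0.143, d = 0.158.
The smallest distance is between Y and Z.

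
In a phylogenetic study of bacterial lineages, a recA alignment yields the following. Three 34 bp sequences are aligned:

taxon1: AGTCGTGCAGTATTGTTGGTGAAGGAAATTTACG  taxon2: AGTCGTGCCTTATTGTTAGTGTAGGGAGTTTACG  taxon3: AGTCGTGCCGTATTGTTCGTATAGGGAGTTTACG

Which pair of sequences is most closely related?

taxon2 and taxon3

taxon1–taxon2: 6/34 differ, p = 0.176, d = 0.201.
taxon1–taxon3: 6/34 differ, p = 0.176, d = 0.201.
taxon2–taxon3: 3/34 differ, p = 0.088, d = 0.094.
The smallest distance is between taxon2 and taxon3.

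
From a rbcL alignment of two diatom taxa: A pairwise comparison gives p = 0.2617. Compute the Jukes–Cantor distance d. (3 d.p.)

d = −(3/4) ln(1 − 4p/3) = −0.75 ln(1 − 0.348933) = −0.75 ln(0.651067)
  = −0.75 × (-0.429143) = 0.321857 substitutions/site.

0.322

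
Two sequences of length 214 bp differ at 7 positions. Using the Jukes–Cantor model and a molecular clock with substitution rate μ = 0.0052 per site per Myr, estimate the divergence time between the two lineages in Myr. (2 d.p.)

3.22

p = 7/214 ≈ 0.03271.
d = −(3/4) ln(1 − 4p/3) = −0.75 ln(1 − 0.043613) = −0.75 ln(0.956387)
  = −0.75 × (-0.044593) = 0.033445 substitutions/site.
Under a molecular clock d = 2μt, so t = d/(2μ) = 0.033445 / (2 × 0.0052) = 3.22 Myr.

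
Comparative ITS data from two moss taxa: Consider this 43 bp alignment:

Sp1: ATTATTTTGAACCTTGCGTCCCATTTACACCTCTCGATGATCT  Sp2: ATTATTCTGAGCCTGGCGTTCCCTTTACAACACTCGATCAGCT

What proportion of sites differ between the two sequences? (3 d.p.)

0.209

The sequences differ at 9 of 43 positions (sites 7, 11, 15, 20, 23, 30, 32, 39, 41).
p = 9/43 = 0.209302… ≈ 0.209 (to 3 d.p.).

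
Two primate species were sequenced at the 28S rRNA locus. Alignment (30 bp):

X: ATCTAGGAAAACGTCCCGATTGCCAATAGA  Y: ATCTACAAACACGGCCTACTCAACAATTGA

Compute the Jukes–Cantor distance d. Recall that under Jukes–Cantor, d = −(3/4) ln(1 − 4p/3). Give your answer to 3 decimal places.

0.503

The sequences differ at 11 of 30 sites, so p = 11/30 ≈ 0.366667.
d = −(3/4) ln(1 − 4p/3) = −0.75 ln(1 − 0.488889) = −0.75 ln(0.511111)
  = −0.75 × (-0.671168) = 0.503376 substitutions/site.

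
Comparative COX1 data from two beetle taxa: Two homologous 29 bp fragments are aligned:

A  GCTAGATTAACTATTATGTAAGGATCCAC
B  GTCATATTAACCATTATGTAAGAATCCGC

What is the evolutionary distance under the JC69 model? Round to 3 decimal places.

The sequences differ at 6 of 29 sites (2, 3, 5, 12, 23, 28), so p = 6/29 ≈ 0.206897.
d = −(3/4) ln(1 − 4p/3) = −0.75 ln(1 − 0.275863) = −0.75 ln(0.724137)
  = −0.75 × (-0.322775) = 0.242081 substitutions/site.

0.242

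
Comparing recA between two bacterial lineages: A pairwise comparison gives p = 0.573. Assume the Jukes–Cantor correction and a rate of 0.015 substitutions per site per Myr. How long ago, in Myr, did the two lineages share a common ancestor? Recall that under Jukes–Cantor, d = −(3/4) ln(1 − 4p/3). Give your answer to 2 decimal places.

d = −(3/4) ln(1 − 4p/3) = −0.75 ln(1 − 0.764) = −0.75 ln(0.236)
  = −0.75 × (-1.443923) = 1.082942 substitutions/site.
Under a molecular clock d = 2μt, so t = d/(2μ) = 1.082942 / (2 × 0.015) = 36.10 Myr.

36.10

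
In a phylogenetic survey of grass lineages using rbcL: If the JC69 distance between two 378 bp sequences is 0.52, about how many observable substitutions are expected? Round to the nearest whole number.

Invert JC69: p = (3/4)(1 − e^(−4d/3)) = 0.75 × (1 − e^(-0.693333)) = 0.75 × (1 − 0.499907) = 0.375070.
Expected differing sites = pL ≈ 0.375070 × 378 = 141.77646 ≈ 142.

142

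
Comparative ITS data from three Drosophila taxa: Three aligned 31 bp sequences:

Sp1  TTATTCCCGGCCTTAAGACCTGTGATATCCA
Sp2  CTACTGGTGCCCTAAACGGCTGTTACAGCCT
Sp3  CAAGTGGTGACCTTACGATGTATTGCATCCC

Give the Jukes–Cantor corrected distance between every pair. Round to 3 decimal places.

d(Sp1,Sp2) = 0.691, d(Sp1,Sp3) = 0.777, d(Sp2,Sp3) = 0.614

Sp1–Sp2: 14/31 sites differ → p ≈ 0.451613, d = −0.75 ln(1 − 0.602151) = 0.691262 ≈ 0.691.
Sp1–Sp3: 15/31 sites differ → p ≈ 0.483871, d = −0.75 ln(1 − 0.645161) = 0.777068 ≈ 0.777.
Sp2–Sp3: 13/31 sites differ → p ≈ 0.419355, d = −0.75 ln(1 − 0.55914) = 0.614271 ≈ 0.614.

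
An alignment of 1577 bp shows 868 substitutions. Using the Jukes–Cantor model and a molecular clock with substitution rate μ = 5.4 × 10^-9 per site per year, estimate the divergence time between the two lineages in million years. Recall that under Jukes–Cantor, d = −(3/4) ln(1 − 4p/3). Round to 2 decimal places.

91.93

p = 868/1577 ≈ 0.550412.
d = −(3/4) ln(1 − 4p/3) = −0.75 ln(1 − 0.733883) = −0.75 ln(0.266117)
  = −0.75 × (-1.323819) = 0.992864 substitutions/site.
Under a molecular clock d = 2μt, so t = d/(2μ) = 0.992864 / (2 × 5.4 × 10^-9) = 91.93 million years.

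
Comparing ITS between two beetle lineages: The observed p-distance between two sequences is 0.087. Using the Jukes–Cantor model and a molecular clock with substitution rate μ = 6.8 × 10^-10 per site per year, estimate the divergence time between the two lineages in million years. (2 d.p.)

68.00

d = −(3/4) ln(1 − 4p/3) = −0.75 ln(1 − 0.116) = −0.75 ln(0.884)
  = −0.75 × (-0.123298) = 0.092474 substitutions/site.
Under a molecular clock d = 2μt, so t = d/(2μ) = 0.092474 / (2 × 6.8 × 10^-10) = 68.00 million years.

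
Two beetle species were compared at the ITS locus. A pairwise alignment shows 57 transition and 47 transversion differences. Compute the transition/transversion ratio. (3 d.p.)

R = 57/47 = 1.212765… ≈ 1.213 (to 3 d.p.).

1.213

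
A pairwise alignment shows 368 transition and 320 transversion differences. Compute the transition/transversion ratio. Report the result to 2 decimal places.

1.15

R = 368/320 = 1.15.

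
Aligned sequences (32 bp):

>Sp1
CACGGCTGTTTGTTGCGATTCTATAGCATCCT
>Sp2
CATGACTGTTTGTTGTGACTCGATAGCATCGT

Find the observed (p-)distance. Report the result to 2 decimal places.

0.19

The sequences differ at 6 of 32 positions (sites 3, 5, 16, 19, 22, 31).
p = 6/32 = 0.1875 ≈ 0.19 (to 2 d.p.).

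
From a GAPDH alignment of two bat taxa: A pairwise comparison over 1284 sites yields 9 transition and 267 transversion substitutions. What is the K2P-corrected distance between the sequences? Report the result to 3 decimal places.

0.260

P = 9/1284 ≈ 0.007009 and Q = 267/1284 ≈ 0.207944.
Under the Kimura two-parameter model, d = −½ ln(1 − 2P − Q) − ¼ ln(1 − 2Q).
1 − 2P − Q = 0.778038, giving −½ ln(0.778038) = 0.125490.
1 − 2Q = 0.584112, giving −¼ ln(0.584112) = 0.134416.
d = 0.125490 + 0.134416 = 0.259906.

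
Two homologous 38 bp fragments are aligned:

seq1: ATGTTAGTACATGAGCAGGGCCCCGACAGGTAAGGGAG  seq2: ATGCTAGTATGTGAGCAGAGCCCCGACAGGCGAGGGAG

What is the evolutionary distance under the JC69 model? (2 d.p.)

0.18

The sequences differ at 6 of 38 sites (4, 10, 11, 19, 31, 32), so p = 6/38 ≈ 0.157895.
d = −(3/4) ln(1 − 4p/3) = −0.75 ln(1 − 0.210527) = −0.75 ln(0.789473)
  = −0.75 × (-0.236390) = 0.177293 substitutions/site.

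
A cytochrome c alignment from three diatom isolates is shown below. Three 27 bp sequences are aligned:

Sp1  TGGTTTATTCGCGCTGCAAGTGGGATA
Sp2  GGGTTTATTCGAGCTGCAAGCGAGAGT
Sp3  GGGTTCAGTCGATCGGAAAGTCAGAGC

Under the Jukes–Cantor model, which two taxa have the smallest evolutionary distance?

Sp1 and Sp2

Sp1–Sp2: 6/27 differ, p = 0.222, d = 0.264.
Sp1–Sp3: 11/27 differ, p = 0.407, d = 0.588.
Sp2–Sp3: 8/27 differ, p = 0.296, d = 0.377.
The smallest distance is between Sp1 and Sp2.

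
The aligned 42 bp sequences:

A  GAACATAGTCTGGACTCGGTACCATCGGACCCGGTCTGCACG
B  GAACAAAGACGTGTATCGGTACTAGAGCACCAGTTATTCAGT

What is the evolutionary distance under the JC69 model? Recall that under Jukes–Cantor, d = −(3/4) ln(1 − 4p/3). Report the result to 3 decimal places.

The sequences differ at 16 of 42 sites, so p = 16/42 ≈ 0.380952.
d = −(3/4) ln(1 − 4p/3) = −0.75 ln(1 − 0.507936) = −0.75 ln(0.492064)
  = −0.75 × (-0.709146) = 0.531860 substitutions/site.

0.532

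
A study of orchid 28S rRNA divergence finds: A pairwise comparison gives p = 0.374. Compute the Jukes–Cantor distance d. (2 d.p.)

d = −(3/4) ln(1 − 4p/3) = −0.75 ln(1 − 0.498667) = −0.75 ln(0.501333)
  = −0.75 × (-0.690485) = 0.517864 substitutions/site.

0.52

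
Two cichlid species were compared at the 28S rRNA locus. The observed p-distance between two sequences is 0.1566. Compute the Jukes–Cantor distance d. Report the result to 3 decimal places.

0.176

d = −(3/4) ln(1 − 4p/3) = −0.75 ln(1 − 0.2088) = −0.75 ln(0.7912)
  = −0.75 × (-0.234204) = 0.175653 substitutions/site.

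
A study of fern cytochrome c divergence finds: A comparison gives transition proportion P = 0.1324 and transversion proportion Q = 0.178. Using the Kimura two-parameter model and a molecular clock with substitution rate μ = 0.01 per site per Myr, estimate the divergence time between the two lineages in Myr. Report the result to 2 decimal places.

20.12

Under the Kimura two-parameter model, d = −½ ln(1 − 2P − Q) − ¼ ln(1 − 2Q).
1 − 2P − Q = 0.5572, giving −½ ln(0.5572) = 0.292416.
1 − 2Q = 0.644, giving −¼ ln(0.644) = 0.110014.
d = 0.292416 + 0.110014 = 0.402430.
Under a molecular clock d = 2μt, so t = d/(2μ) = 0.402430 / (2 × 0.01) = 20.12 Myr.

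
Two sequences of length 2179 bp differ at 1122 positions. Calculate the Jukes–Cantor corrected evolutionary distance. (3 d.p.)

p = 1122/2179 ≈ 0.514915.
d = −(3/4) ln(1 − 4p/3) = −0.75 ln(1 − 0.686553) = −0.75 ln(0.313447)
  = −0.75 × (-1.160125) = 0.870094 substitutions/site.

0.870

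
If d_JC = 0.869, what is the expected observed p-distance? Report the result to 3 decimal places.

0.515

p = (3/4)(1 − e^(−4d/3)) = 0.75 × (1 − e^(-1.158667)) = 0.75 × (1 − 0.313904) = 0.514572.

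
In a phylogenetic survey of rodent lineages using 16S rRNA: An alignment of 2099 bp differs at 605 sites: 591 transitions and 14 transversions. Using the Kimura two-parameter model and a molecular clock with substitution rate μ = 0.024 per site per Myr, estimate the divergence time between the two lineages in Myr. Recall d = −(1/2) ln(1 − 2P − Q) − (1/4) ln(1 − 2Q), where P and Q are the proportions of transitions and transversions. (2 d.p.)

P = 591/2099 ≈ 0.281563 and Q = 14/2099 ≈ 0.00667.
Under the Kimura two-parameter model, d = −½ ln(1 − 2P − Q) − ¼ ln(1 − 2Q).
1 − 2P − Q = 0.430204, giving −½ ln(0.430204) = 0.421748.
1 − 2Q = 0.98666, giving −¼ ln(0.98666) = 0.003357.
d = 0.421748 + 0.003357 = 0.425105.
Under a molecular clock d = 2μt, so t = d/(2μ) = 0.425105 / (2 × 0.024) = 8.86 Myr.

8.86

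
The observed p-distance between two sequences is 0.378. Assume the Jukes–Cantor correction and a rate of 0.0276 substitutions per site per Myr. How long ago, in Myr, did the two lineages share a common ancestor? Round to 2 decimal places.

9.53

d = −(3/4) ln(1 − 4p/3) = −0.75 ln(1 − 0.504) = −0.75 ln(0.496)
  = −0.75 × (-0.701179) = 0.525884 substitutions/site.
Under a molecular clock d = 2μt, so t = d/(2μ) = 0.525884 / (2 × 0.0276) = 9.53 Myr.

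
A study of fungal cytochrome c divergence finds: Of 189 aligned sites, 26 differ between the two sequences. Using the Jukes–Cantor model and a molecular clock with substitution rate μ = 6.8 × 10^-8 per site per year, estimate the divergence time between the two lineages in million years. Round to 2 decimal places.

p = 26/189 ≈ 0.137566.
d = −(3/4) ln(1 − 4p/3) = −0.75 ln(1 − 0.183421) = −0.75 ln(0.816579)
  = −0.75 × (-0.202632) = 0.151974 substitutions/site.
Under a molecular clock d = 2μt, so t = d/(2μ) = 0.151974 / (2 × 6.8 × 10^-8) = 1.12 million years.

1.12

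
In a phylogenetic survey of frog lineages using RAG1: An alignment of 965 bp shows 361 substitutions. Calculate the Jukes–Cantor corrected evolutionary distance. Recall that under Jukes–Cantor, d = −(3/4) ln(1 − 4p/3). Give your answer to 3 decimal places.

p = 361/965 ≈ 0.374093.
d = −(3/4) ln(1 − 4p/3) = −0.75 ln(1 − 0.498791) = −0.75 ln(0.501209)
  = −0.75 × (-0.690732) = 0.518049 substitutions/site.

0.518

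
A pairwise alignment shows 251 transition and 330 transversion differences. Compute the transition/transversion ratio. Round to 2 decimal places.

R = 251/330 = 0.760606… ≈ 0.76 (to 2 d.p.).

0.76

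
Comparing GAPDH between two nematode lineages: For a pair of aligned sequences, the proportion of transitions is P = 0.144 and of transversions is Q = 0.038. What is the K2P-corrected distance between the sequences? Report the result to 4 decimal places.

0.2170

Under the Kimura two-parameter model, d = −½ ln(1 − 2P − Q) − ¼ ln(1 − 2Q).
1 − 2P − Q = 0.674, giving −½ ln(0.674) = 0.197263.
1 − 2Q = 0.924, giving −¼ ln(0.924) = 0.019761.
d = 0.197263 + 0.019761 = 0.217024.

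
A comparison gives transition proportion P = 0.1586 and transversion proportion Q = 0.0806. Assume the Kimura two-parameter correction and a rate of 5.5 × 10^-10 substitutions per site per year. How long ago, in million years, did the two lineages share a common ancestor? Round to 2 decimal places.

Under the Kimura two-parameter model, d = −½ ln(1 − 2P − Q) − ¼ ln(1 − 2Q).
1 − 2P − Q = 0.6022, giving −½ ln(0.6022) = 0.253583.
1 − 2Q = 0.8388, giving −¼ ln(0.8388) = 0.043946.
d = 0.253583 + 0.043946 = 0.297529.
Under a molecular clock d = 2μt, so t = d/(2μ) = 0.297529 / (2 × 5.5 × 10^-10) = 270.48 million years.

270.48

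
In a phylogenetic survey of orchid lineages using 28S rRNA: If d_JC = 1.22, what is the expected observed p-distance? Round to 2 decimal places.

0.60

p = (3/4)(1 − e^(−4d/3)) = 0.75 × (1 − e^(-1.626667)) = 0.75 × (1 − 0.196584) = 0.602562.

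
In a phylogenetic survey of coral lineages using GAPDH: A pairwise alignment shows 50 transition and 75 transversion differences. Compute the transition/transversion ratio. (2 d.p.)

0.67

R = 50/75 = 0.666666… ≈ 0.67 (to 2 d.p.).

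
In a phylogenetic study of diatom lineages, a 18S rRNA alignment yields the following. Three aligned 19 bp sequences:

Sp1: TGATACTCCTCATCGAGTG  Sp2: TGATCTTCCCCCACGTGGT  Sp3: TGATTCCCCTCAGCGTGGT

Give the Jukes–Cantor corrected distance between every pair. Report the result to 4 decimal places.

d(Sp1,Sp2) = 0.6181, d(Sp1,Sp3) = 0.4099, d(Sp2,Sp3) = 0.4099

Sp1–Sp2: 8/19 sites differ → p ≈ 0.421053, d = −0.75 ln(1 − 0.561404) = 0.618132 ≈ 0.6181.
Sp1–Sp3: 6/19 sites differ → p ≈ 0.315789, d = −0.75 ln(1 − 0.421052) = 0.409907 ≈ 0.4099.
Sp2–Sp3: 6/19 sites differ → p ≈ 0.315789, d = −0.75 ln(1 − 0.421052) = 0.409907 ≈ 0.4099.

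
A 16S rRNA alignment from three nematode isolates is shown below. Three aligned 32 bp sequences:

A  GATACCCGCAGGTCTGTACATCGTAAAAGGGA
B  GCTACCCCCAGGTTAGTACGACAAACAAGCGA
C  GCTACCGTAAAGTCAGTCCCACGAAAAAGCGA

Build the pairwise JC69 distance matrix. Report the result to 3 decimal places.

A–B: 10/32 sites differ → p = 0.3125, d = −0.75 ln(1 − 0.416667) = 0.404248 ≈ 0.404.
A–C: 11/32 sites differ → p = 0.34375, d = −0.75 ln(1 − 0.458333) = 0.459828 ≈ 0.460.
B–C: 9/32 sites differ → p = 0.28125, d = −0.75 ln(1 − 0.375) = 0.352503 ≈ 0.353.

d(A,B) = 0.404, d(A,C) = 0.460, d(B,C) = 0.353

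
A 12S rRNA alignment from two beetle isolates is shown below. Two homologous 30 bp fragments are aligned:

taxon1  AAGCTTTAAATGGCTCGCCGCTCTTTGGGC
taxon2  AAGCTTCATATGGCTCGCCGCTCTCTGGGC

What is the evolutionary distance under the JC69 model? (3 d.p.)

The sequences differ at 3 of 30 sites (7, 9, 25), so p = 3/30 = 0.1.
d = −(3/4) ln(1 − 4p/3) = −0.75 ln(1 − 0.133333) = −0.75 ln(0.866667)
  = −0.75 × (-0.143100) = 0.107325 substitutions/site.

0.107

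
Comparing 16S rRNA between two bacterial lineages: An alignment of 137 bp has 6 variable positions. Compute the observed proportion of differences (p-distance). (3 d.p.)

p = 6/137 = 0.043795… ≈ 0.044 (to 3 d.p.).

0.044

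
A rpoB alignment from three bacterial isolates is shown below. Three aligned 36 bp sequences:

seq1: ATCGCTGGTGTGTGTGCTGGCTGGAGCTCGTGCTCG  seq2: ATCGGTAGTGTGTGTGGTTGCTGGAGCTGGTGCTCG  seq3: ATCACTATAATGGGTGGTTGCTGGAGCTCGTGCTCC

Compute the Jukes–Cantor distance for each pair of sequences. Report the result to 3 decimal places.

d(seq1,seq2) = 0.154, d(seq1,seq3) = 0.304, d(seq2,seq3) = 0.264

seq1–seq2: 5/36 sites differ → p ≈ 0.138889, d = −0.75 ln(1 − 0.185185) = 0.153596 ≈ 0.154.
seq1–seq3: 9/36 sites differ → p = 0.25, d = −0.75 ln(1 − 0.333333) = 0.304098 ≈ 0.304.
seq2–seq3: 8/36 sites differ → p ≈ 0.222222, d = −0.75 ln(1 − 0.296296) = 0.263548 ≈ 0.264.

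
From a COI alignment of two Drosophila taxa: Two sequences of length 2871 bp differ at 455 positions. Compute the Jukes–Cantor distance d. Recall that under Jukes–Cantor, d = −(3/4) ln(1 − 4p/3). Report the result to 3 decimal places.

0.178

p = 455/2871 ≈ 0.158481.
d = −(3/4) ln(1 − 4p/3) = −0.75 ln(1 − 0.211308) = −0.75 ln(0.788692)
  = −0.75 × (-0.237379) = 0.178034 substitutions/site.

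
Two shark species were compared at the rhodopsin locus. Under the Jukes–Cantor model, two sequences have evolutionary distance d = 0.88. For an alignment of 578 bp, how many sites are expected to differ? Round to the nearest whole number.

Invert JC69: p = (3/4)(1 − e^(−4d/3)) = 0.75 × (1 − e^(-1.173333)) = 0.75 × (1 − 0.309334) = 0.518000.
Expected differing sites = pL ≈ 0.518000 × 578 = 299.404 ≈ 299.

299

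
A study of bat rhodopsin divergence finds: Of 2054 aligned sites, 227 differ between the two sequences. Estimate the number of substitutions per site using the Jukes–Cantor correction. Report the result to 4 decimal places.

0.1196

p = 227/2054 ≈ 0.110516.
d = −(3/4) ln(1 − 4p/3) = −0.75 ln(1 − 0.147355) = −0.75 ln(0.852645)
  = −0.75 × (-0.159412) = 0.119559 substitutions/site.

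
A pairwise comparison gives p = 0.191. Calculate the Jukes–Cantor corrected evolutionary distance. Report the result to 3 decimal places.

0.220

d = −(3/4) ln(1 − 4p/3) = −0.75 ln(1 − 0.254667) = −0.75 ln(0.745333)
  = −0.75 × (-0.293924) = 0.220443 substitutions/site.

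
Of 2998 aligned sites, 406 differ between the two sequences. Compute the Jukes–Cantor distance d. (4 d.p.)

0.1494

p = 406/2998 ≈ 0.135424.
d = −(3/4) ln(1 − 4p/3) = −0.75 ln(1 − 0.180565) = −0.75 ln(0.819435)
  = −0.75 × (-0.199140) = 0.149355 substitutions/site.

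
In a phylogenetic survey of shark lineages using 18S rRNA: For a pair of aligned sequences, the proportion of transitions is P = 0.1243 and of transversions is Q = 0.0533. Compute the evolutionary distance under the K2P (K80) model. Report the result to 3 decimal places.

0.208

Under the Kimura two-parameter model, d = −½ ln(1 − 2P − Q) − ¼ ln(1 − 2Q).
1 − 2P − Q = 0.6981, giving −½ ln(0.6981) = 0.179696.
1 − 2Q = 0.8934, giving −¼ ln(0.8934) = 0.028180.
d = 0.179696 + 0.028180 = 0.207876.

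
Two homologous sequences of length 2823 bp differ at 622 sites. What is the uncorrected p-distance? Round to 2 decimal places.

0.22

p = 622/2823 = 0.220332… ≈ 0.22 (to 2 d.p.).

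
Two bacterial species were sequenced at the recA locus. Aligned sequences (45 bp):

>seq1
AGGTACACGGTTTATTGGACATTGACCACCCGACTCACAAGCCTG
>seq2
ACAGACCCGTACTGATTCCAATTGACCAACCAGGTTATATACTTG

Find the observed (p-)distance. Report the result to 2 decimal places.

The sequences differ at 22 of 45 positions.
p = 22/45 = 0.488888… ≈ 0.49 (to 2 d.p.).

0.49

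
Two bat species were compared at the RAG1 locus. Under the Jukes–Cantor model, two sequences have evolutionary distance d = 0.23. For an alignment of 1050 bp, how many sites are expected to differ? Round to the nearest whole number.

Invert JC69: p = (3/4)(1 − e^(−4d/3)) = 0.75 × (1 − e^(-0.306667)) = 0.75 × (1 − 0.735896) = 0.198078.
Expected differing sites = pL ≈ 0.198078 × 1050 = 207.9819 ≈ 208.

208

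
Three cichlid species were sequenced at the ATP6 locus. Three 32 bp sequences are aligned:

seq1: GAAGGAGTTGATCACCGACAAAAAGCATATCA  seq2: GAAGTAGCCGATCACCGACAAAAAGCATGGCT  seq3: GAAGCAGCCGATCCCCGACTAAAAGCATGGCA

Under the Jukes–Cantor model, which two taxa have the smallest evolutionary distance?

seq1–seq2: 6/32 differ, p = 0.188, d = 0.216.
seq1–seq3: 7/32 differ, p = 0.219, d = 0.259.
seq2–seq3: 4/32 differ, p = 0.125, d = 0.137.
The smallest distance is between seq2 and seq3.

seq2 and seq3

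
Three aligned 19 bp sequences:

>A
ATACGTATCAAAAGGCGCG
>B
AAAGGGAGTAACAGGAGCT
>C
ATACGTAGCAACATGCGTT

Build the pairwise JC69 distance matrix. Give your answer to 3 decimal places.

d(A,B) = 0.618, d(A,C) = 0.324, d(B,C) = 0.507

A–B: 8/19 sites differ → p ≈ 0.421053, d = −0.75 ln(1 − 0.561404) = 0.618132 ≈ 0.618.
A–C: 5/19 sites differ → p ≈ 0.263158, d = −0.75 ln(1 − 0.350877) = 0.324100 ≈ 0.324.
B–C: 7/19 sites differ → p ≈ 0.368421, d = −0.75 ln(1 − 0.491228) = 0.506816 ≈ 0.507.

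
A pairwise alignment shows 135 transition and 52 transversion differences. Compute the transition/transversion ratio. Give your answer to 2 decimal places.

2.60

R = 135/52 = 2.596153… ≈ 2.60 (to 2 d.p.).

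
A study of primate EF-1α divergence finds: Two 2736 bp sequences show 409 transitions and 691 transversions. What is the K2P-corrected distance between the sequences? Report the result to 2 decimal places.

0.58

P = 409/2736 ≈ 0.149488 and Q = 691/2736 ≈ 0.252558.
Under the Kimura two-parameter model, d = −½ ln(1 − 2P − Q) − ¼ ln(1 − 2Q).
1 − 2P − Q = 0.448466, giving −½ ln(0.448466) = 0.400961.
1 − 2Q = 0.494884, giving −¼ ln(0.494884) = 0.175858.
d = 0.400961 + 0.175858 = 0.576819.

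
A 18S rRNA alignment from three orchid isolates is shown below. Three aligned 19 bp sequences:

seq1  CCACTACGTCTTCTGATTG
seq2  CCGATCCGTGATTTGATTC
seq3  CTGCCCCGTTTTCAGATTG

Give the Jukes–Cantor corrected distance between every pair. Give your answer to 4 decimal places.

d(seq1,seq2) = 0.5068, d(seq1,seq3) = 0.4099, d(seq2,seq3) = 0.6181

seq1–seq2: 7/19 sites differ → p ≈ 0.368421, d = −0.75 ln(1 − 0.491228) = 0.506816 ≈ 0.5068.
seq1–seq3: 6/19 sites differ → p ≈ 0.315789, d = −0.75 ln(1 − 0.421052) = 0.409907 ≈ 0.4099.
seq2–seq3: 8/19 sites differ → p ≈ 0.421053, d = −0.75 ln(1 − 0.561404) = 0.618132 ≈ 0.6181.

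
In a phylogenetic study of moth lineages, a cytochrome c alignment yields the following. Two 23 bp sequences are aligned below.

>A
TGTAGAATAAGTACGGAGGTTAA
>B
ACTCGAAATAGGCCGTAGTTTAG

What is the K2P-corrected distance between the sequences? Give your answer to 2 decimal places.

Of 23 sites, 1 differences are transitions and 9 are transversions, so P = 1/23 ≈ 0.043478 and Q = 9/23 ≈ 0.391304.
Under the Kimura two-parameter model, d = −½ ln(1 − 2P − Q) − ¼ ln(1 − 2Q).
1 − 2P − Q = 0.52174, giving −½ ln(0.52174) = 0.325293.
1 − 2Q = 0.217392, giving −¼ ln(0.217392) = 0.381513.
d = 0.325293 + 0.381513 = 0.706806.

0.71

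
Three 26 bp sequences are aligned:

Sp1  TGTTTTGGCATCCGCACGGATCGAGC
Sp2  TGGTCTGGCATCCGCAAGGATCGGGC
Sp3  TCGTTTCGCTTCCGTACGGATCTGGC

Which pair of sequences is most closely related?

Sp1 and Sp2

Sp1–Sp2: 4/26 differ, p = 0.154, d = 0.172.
Sp1–Sp3: 7/26 differ, p = 0.269, d = 0.334.
Sp2–Sp3: 7/26 differ, p = 0.269, d = 0.334.
The smallest distance is between Sp1 and Sp2.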